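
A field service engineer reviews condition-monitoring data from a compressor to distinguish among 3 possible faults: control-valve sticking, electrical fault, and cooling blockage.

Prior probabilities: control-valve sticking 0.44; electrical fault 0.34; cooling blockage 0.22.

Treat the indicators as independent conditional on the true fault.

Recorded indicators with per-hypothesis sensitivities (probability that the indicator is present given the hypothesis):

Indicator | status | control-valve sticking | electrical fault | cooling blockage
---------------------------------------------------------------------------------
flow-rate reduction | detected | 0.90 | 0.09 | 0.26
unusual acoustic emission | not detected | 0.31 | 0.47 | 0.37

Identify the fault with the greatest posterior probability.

control-valve sticking

Multiply each prior by the joint likelihood of the indicator pattern (using 1 − P(present | H) for each absent indicator):
  control-valve sticking: 0.44 × 0.90 × (1 − 0.31) = 0.27324
  electrical fault: 0.34 × 0.09 × (1 − 0.47) = 0.016218
  cooling blockage: 0.22 × 0.26 × (1 − 0.37) = 0.036036
Marginal likelihood of the evidence = 0.32549.
P(control-valve sticking | evidence) ≈ 0.27324 / 0.32549 ≈ 0.839
P(electrical fault | evidence) ≈ 0.016218 / 0.32549 ≈ 0.050
P(cooling blockage | evidence) ≈ 0.036036 / 0.32549 ≈ 0.111
The largest is 0.839, so control-valve sticking is most probable.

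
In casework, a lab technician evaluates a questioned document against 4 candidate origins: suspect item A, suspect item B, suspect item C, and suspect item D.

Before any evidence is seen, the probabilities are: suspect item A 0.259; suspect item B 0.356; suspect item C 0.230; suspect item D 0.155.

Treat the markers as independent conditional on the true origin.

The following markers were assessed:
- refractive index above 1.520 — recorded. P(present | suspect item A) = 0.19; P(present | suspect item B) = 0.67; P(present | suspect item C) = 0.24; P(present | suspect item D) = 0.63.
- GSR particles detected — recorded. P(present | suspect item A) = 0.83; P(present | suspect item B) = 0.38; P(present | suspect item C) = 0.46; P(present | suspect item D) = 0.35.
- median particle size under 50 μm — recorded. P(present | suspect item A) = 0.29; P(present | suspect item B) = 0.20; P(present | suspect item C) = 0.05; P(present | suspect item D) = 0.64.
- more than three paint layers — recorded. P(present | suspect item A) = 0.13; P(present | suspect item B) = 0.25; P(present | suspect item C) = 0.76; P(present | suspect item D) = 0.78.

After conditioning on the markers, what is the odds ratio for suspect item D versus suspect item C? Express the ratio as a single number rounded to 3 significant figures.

The normalizing constant cancels in an odds ratio, so compute prior × likelihood for the two hypotheses only:
  suspect item D: 0.155 × 0.63 × 0.35 × 0.64 × 0.78 = 0.017061
  suspect item C: 0.230 × 0.24 × 0.46 × 0.05 × 0.76 = 0.0009649
Posterior odds = 0.017061 / 0.0009649 ≈ 17.7.

17.7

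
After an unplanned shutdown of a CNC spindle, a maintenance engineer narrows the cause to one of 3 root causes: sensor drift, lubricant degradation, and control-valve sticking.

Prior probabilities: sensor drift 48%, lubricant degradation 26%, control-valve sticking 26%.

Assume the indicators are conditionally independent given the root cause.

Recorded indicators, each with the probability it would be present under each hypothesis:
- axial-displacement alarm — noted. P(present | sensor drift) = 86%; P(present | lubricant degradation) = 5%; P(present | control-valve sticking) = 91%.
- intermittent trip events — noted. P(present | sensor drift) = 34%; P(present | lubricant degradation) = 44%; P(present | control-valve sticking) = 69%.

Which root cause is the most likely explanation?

control-valve sticking

Multiply each prior by the joint likelihood of the indicator pattern:
  sensor drift: 0.48 × 0.86 × 0.34 = 0.14035
  lubricant degradation: 0.26 × 0.05 × 0.44 = 0.00572
  control-valve sticking: 0.26 × 0.91 × 0.69 = 0.16325
Marginal likelihood of the evidence = 0.30933.
P(sensor drift | evidence) ≈ 0.14035 / 0.30933 ≈ 0.454
P(lubricant degradation | evidence) ≈ 0.00572 / 0.30933 ≈ 0.018
P(control-valve sticking | evidence) ≈ 0.16325 / 0.30933 ≈ 0.528
The largest is 0.528, so control-valve sticking is most probable.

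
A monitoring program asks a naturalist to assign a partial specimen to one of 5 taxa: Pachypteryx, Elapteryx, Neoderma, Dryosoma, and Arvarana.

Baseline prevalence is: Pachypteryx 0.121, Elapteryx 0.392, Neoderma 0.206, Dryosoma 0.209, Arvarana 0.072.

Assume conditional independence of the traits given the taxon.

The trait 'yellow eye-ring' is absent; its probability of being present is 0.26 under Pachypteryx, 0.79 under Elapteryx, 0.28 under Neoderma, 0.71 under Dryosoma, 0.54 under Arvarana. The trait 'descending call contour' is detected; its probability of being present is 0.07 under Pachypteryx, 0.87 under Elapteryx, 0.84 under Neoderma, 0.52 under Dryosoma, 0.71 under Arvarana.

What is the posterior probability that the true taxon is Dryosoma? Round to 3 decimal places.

0.122

Multiply each prior by the joint likelihood of the trait pattern (using 1 − P(present | H) for each absent trait):
  Pachypteryx: 0.121 × (1 − 0.26) × 0.07 = 0.0062678
  Elapteryx: 0.392 × (1 − 0.79) × 0.87 = 0.071618
  Neoderma: 0.206 × (1 − 0.28) × 0.84 = 0.12459
  Dryosoma: 0.209 × (1 − 0.71) × 0.52 = 0.031517
  Arvarana: 0.072 × (1 − 0.54) × 0.71 = 0.023515
Normalizing constant Z = 0.0062678 + 0.071618 + 0.12459 + 0.031517 + 0.023515 = 0.25751.
P(Dryosoma | evidence) = 0.031517 / 0.25751 ≈ 0.122.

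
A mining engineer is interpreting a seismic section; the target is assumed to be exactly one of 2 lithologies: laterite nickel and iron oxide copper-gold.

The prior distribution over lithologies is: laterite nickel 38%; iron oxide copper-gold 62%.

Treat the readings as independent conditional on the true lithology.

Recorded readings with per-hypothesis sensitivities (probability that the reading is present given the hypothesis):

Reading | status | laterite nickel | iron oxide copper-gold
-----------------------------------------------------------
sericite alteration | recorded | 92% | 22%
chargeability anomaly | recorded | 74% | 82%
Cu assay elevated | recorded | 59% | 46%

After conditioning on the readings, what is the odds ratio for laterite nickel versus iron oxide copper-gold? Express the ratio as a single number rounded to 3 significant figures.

Posterior odds equal prior odds times the likelihood ratio; only the two competing hypotheses matter.
  laterite nickel: 0.38 × 0.92 × 0.74 × 0.59 = 0.15264
  iron oxide copper-gold: 0.62 × 0.22 × 0.82 × 0.46 = 0.05145
Posterior odds = 0.15264 / 0.05145 ≈ 2.97.

2.97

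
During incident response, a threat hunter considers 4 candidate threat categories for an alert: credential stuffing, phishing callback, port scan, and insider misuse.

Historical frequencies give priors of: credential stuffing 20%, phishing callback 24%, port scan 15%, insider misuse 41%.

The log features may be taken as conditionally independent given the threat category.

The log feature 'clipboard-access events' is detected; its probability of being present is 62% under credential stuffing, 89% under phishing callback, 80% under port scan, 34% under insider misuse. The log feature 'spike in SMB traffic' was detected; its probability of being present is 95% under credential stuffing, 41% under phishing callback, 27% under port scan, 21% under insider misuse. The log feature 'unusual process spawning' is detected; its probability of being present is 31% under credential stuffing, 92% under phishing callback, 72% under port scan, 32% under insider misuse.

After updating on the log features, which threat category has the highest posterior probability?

For each hypothesis, the unnormalized posterior weight is prior × product of the log feature likelihoods:
  credential stuffing: 0.20 × 0.62 × 0.95 × 0.31 = 0.036518
  phishing callback: 0.24 × 0.89 × 0.41 × 0.92 = 0.08057
  port scan: 0.15 × 0.80 × 0.27 × 0.72 = 0.023328
  insider misuse: 0.41 × 0.34 × 0.21 × 0.32 = 0.0093677
Normalizing constant Z = 0.036518 + 0.08057 + 0.023328 + 0.0093677 = 0.14978.
P(credential stuffing | evidence) ≈ 0.036518 / 0.14978 ≈ 0.244
P(phishing callback | evidence) ≈ 0.08057 / 0.14978 ≈ 0.538
P(port scan | evidence) ≈ 0.023328 / 0.14978 ≈ 0.156
P(insider misuse | evidence) ≈ 0.0093677 / 0.14978 ≈ 0.063
The largest is 0.538, so phishing callback is most probable.

phishing callback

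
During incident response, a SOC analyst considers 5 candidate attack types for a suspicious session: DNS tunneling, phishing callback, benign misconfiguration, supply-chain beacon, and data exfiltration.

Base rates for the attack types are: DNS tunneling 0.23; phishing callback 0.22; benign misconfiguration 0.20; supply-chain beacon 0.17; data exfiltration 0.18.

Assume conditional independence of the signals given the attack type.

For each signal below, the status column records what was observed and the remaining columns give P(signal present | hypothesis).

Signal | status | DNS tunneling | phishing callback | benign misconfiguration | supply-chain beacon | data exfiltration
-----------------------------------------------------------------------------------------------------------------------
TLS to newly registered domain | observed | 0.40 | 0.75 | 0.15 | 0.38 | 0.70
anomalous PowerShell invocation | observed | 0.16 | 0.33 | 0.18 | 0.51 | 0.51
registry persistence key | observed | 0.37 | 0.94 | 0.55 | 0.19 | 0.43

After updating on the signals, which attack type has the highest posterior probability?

phishing callback

Multiply each prior by the joint likelihood of the signal pattern:
  DNS tunneling: 0.23 × 0.40 × 0.16 × 0.37 = 0.0054464
  phishing callback: 0.22 × 0.75 × 0.33 × 0.94 = 0.051183
  benign misconfiguration: 0.20 × 0.15 × 0.18 × 0.55 = 0.00297
  supply-chain beacon: 0.17 × 0.38 × 0.51 × 0.19 = 0.0062597
  data exfiltration: 0.18 × 0.70 × 0.51 × 0.43 = 0.027632
The unnormalized weights sum to 0.093491.
P(DNS tunneling | evidence) ≈ 0.0054464 / 0.093491 ≈ 0.058
P(phishing callback | evidence) ≈ 0.051183 / 0.093491 ≈ 0.547
P(benign misconfiguration | evidence) ≈ 0.00297 / 0.093491 ≈ 0.032
P(supply-chain beacon | evidence) ≈ 0.0062597 / 0.093491 ≈ 0.067
P(data exfiltration | evidence) ≈ 0.027632 / 0.093491 ≈ 0.296
The largest is 0.547, so phishing callback is most probable.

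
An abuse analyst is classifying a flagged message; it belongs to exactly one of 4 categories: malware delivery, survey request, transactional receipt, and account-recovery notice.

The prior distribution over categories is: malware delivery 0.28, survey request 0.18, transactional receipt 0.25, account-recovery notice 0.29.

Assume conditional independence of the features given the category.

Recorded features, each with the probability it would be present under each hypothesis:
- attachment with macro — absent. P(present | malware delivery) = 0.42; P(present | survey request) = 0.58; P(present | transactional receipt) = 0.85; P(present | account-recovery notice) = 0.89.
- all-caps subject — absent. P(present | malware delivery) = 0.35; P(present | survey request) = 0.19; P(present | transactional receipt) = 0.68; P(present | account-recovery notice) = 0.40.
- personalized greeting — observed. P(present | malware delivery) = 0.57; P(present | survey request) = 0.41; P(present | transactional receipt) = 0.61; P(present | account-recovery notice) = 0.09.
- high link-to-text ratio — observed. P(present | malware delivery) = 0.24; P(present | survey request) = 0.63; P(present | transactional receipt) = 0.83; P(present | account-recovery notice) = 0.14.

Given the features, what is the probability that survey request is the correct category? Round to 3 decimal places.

For each hypothesis, the unnormalized posterior weight is prior × product of the feature likelihoods (using 1 − P(present | H) for each absent feature):
  malware delivery: 0.28 × (1 − 0.42) × (1 − 0.35) × 0.57 × 0.24 = 0.014441
  survey request: 0.18 × (1 − 0.58) × (1 − 0.19) × 0.41 × 0.63 = 0.015817
  transactional receipt: 0.25 × (1 − 0.85) × (1 − 0.68) × 0.61 × 0.83 = 0.0060756
  account-recovery notice: 0.29 × (1 − 0.89) × (1 − 0.40) × 0.09 × 0.14 = 0.00024116
Normalizing constant Z = 0.014441 + 0.015817 + 0.0060756 + 0.00024116 = 0.036575.
P(survey request | evidence) = 0.015817 / 0.036575 ≈ 0.432.

0.432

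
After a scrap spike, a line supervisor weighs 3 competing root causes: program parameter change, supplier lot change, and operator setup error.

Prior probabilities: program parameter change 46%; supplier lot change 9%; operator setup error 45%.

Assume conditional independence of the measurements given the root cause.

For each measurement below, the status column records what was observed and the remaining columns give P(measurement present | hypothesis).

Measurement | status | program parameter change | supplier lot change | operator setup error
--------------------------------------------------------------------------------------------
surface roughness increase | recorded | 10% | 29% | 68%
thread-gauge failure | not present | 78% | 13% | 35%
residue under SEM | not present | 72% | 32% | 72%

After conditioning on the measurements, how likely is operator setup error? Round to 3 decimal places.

By Bayes' rule with conditional independence, the unnormalized weight for each hypothesis is prior × ∏ likelihoods (using 1 − P(present | H) for each absent measurement):
  program parameter change: 0.46 × 0.10 × (1 − 0.78) × (1 − 0.72) = 0.0028336
  supplier lot change: 0.09 × 0.29 × (1 − 0.13) × (1 − 0.32) = 0.015441
  operator setup error: 0.45 × 0.68 × (1 − 0.35) × (1 − 0.72) = 0.055692
The unnormalized weights sum to 0.073966.
P(operator setup error | evidence) = 0.055692 / 0.073966 ≈ 0.753.

0.753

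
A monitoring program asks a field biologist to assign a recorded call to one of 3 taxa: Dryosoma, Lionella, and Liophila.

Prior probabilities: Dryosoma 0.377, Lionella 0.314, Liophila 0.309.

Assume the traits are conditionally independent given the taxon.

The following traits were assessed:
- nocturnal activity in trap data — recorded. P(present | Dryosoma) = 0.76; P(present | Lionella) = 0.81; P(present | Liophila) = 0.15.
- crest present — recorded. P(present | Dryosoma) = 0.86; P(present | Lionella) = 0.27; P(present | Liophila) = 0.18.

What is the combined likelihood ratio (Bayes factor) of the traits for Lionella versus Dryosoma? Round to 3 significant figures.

0.335

Joint likelihood of the trait pattern under each hypothesis:
  Lionella: 0.81 × 0.27 = 0.2187
  Dryosoma: 0.76 × 0.86 = 0.6536
Bayes factor = 0.2187 / 0.6536 ≈ 0.335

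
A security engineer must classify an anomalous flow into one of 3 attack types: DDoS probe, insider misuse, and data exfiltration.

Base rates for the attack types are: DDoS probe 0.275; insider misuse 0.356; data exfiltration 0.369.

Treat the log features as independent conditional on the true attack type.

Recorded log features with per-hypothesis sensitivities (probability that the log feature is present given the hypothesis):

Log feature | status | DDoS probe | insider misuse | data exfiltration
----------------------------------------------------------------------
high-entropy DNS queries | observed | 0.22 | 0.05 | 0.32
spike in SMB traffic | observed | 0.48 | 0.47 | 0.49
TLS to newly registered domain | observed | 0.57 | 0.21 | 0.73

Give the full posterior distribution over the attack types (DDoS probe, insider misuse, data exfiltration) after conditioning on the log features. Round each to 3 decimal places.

Multiply each prior by the joint likelihood of the log feature pattern:
  DDoS probe: 0.275 × 0.22 × 0.48 × 0.57 = 0.016553
  insider misuse: 0.356 × 0.05 × 0.47 × 0.21 = 0.0017569
  data exfiltration: 0.369 × 0.32 × 0.49 × 0.73 = 0.042237
Marginal likelihood of the evidence = 0.060547.
P(DDoS probe | evidence) = 0.016553 / 0.060547 ≈ 0.273
P(insider misuse | evidence) = 0.0017569 / 0.060547 ≈ 0.029
P(data exfiltration | evidence) = 0.042237 / 0.060547 ≈ 0.698

0.273, 0.029, 0.698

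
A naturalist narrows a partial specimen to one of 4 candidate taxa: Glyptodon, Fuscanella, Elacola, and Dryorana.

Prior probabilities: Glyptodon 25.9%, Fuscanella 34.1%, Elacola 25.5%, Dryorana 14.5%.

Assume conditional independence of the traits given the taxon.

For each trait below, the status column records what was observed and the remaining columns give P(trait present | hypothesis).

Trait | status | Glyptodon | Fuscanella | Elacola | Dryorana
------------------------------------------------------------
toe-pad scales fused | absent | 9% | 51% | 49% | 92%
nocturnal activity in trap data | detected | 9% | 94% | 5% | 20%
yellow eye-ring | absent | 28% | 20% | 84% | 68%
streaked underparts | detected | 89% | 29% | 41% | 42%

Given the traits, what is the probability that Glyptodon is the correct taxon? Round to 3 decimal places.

By Bayes' rule with conditional independence, the unnormalized weight for each hypothesis is prior × ∏ likelihoods (using 1 − P(present | H) for each absent trait):
  Glyptodon: 0.259 × (1 − 0.09) × 0.09 × (1 − 0.28) × 0.89 = 0.013593
  Fuscanella: 0.341 × (1 − 0.51) × 0.94 × (1 − 0.20) × 0.29 = 0.036439
  Elacola: 0.255 × (1 − 0.49) × 0.05 × (1 − 0.84) × 0.41 = 0.00042656
  Dryorana: 0.145 × (1 − 0.92) × 0.20 × (1 − 0.68) × 0.42 = 0.00031181
Marginal likelihood of the evidence = 0.05077.
P(Glyptodon | evidence) = 0.013593 / 0.05077 ≈ 0.268.

0.268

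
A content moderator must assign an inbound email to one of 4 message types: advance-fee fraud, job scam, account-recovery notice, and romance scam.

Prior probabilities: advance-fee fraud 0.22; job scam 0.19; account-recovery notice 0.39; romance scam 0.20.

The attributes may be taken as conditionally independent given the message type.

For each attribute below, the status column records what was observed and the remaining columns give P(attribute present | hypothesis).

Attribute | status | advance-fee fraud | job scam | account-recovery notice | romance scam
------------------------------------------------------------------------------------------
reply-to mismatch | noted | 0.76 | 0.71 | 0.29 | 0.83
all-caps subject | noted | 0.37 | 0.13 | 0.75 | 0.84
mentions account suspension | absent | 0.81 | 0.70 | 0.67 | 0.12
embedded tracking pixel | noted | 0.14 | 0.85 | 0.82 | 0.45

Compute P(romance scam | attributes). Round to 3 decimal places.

By Bayes' rule with conditional independence, the unnormalized weight for each hypothesis is prior × ∏ likelihoods (using 1 − P(present | H) for each absent attribute):
  advance-fee fraud: 0.22 × 0.76 × 0.37 × (1 − 0.81) × 0.14 = 0.0016456
  job scam: 0.19 × 0.71 × 0.13 × (1 − 0.70) × 0.85 = 0.0044719
  account-recovery notice: 0.39 × 0.29 × 0.75 × (1 − 0.67) × 0.82 = 0.022954
  romance scam: 0.20 × 0.83 × 0.84 × (1 − 0.12) × 0.45 = 0.055218
Marginal likelihood of the evidence = 0.084289.
P(romance scam | evidence) = 0.055218 / 0.084289 ≈ 0.655.

0.655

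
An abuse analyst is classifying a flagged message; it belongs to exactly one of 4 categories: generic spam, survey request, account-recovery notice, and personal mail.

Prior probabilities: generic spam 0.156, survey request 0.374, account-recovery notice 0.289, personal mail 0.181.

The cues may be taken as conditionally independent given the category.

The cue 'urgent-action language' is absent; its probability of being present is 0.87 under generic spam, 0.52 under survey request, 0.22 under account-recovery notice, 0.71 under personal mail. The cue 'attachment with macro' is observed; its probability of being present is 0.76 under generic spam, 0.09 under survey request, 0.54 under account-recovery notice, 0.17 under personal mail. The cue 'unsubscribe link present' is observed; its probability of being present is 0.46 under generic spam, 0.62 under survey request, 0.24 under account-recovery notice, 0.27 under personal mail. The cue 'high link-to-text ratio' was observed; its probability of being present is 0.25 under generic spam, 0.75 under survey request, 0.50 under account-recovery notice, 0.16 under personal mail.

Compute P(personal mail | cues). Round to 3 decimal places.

Multiply each prior by the joint likelihood of the cue pattern (using 1 − P(present | H) for each absent cue):
  generic spam: 0.156 × (1 − 0.87) × 0.76 × 0.46 × 0.25 = 0.0017725
  survey request: 0.374 × (1 − 0.52) × 0.09 × 0.62 × 0.75 = 0.0075129
  account-recovery notice: 0.289 × (1 − 0.22) × 0.54 × 0.24 × 0.50 = 0.014607
  personal mail: 0.181 × (1 − 0.71) × 0.17 × 0.27 × 0.16 = 0.00038549
Normalizing constant Z = 0.0017725 + 0.0075129 + 0.014607 + 0.00038549 = 0.024278.
P(personal mail | evidence) = 0.00038549 / 0.024278 ≈ 0.016.

0.016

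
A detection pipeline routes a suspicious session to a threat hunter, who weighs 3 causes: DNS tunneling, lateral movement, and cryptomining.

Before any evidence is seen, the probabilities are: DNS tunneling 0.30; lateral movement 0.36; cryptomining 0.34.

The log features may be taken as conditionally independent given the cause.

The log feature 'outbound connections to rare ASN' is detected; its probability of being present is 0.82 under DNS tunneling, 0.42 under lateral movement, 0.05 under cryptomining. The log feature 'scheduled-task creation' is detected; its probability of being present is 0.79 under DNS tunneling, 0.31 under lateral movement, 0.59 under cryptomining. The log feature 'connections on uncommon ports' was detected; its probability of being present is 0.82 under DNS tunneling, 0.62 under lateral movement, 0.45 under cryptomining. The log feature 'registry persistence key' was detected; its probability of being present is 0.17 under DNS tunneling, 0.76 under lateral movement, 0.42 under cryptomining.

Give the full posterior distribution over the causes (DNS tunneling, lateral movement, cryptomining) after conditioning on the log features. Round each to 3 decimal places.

0.530, 0.432, 0.037

By Bayes' rule with conditional independence, the unnormalized weight for each hypothesis is prior × ∏ likelihoods:
  DNS tunneling: 0.30 × 0.82 × 0.79 × 0.82 × 0.17 = 0.027091
  lateral movement: 0.36 × 0.42 × 0.31 × 0.62 × 0.76 = 0.022086
  cryptomining: 0.34 × 0.05 × 0.59 × 0.45 × 0.42 = 0.0018957
Normalizing constant Z = 0.027091 + 0.022086 + 0.0018957 = 0.051073.
P(DNS tunneling | evidence) = 0.027091 / 0.051073 ≈ 0.530
P(lateral movement | evidence) = 0.022086 / 0.051073 ≈ 0.432
P(cryptomining | evidence) = 0.0018957 / 0.051073 ≈ 0.037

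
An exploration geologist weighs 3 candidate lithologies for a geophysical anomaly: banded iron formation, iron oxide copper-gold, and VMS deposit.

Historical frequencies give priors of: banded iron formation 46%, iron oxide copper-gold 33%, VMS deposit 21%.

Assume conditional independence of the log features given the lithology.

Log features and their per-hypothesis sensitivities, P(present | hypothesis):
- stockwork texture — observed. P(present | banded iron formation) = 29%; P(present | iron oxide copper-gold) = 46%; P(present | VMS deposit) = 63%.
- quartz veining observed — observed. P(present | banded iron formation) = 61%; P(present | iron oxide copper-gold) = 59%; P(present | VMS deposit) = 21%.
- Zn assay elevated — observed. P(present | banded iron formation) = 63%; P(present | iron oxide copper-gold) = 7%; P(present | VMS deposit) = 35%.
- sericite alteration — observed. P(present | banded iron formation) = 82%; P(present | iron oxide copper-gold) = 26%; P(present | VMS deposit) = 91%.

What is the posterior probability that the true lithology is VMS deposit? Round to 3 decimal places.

For each hypothesis, the unnormalized posterior weight is prior × product of the log feature likelihoods:
  banded iron formation: 0.46 × 0.29 × 0.61 × 0.63 × 0.82 = 0.042038
  iron oxide copper-gold: 0.33 × 0.46 × 0.59 × 0.07 × 0.26 = 0.00163
  VMS deposit: 0.21 × 0.63 × 0.21 × 0.35 × 0.91 = 0.0088489
Marginal likelihood of the evidence = 0.052517.
P(VMS deposit | evidence) = 0.0088489 / 0.052517 ≈ 0.168.

0.168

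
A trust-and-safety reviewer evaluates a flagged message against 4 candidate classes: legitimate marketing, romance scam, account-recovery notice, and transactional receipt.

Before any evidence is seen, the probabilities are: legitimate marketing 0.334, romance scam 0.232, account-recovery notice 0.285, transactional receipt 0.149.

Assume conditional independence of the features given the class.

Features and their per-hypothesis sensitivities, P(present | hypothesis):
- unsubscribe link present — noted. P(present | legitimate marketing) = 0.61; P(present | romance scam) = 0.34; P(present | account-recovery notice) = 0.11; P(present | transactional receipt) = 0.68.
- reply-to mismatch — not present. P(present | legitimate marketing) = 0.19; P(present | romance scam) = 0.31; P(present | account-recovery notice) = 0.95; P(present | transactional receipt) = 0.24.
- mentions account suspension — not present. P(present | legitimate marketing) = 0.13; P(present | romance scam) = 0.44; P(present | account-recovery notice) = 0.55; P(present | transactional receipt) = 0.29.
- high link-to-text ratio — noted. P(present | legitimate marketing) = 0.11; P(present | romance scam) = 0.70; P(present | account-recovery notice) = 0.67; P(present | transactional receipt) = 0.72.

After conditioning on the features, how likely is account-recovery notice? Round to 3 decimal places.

0.006

For each hypothesis, the unnormalized posterior weight is prior × product of the feature likelihoods (using 1 − P(present | H) for each absent feature):
  legitimate marketing: 0.334 × 0.61 × (1 − 0.19) × (1 − 0.13) × 0.11 = 0.015793
  romance scam: 0.232 × 0.34 × (1 − 0.31) × (1 − 0.44) × 0.70 = 0.021335
  account-recovery notice: 0.285 × 0.11 × (1 − 0.95) × (1 − 0.55) × 0.67 = 0.0004726
  transactional receipt: 0.149 × 0.68 × (1 − 0.24) × (1 − 0.29) × 0.72 = 0.039364
Normalizing constant Z = 0.015793 + 0.021335 + 0.0004726 + 0.039364 = 0.076965.
P(account-recovery notice | evidence) = 0.0004726 / 0.076965 ≈ 0.006.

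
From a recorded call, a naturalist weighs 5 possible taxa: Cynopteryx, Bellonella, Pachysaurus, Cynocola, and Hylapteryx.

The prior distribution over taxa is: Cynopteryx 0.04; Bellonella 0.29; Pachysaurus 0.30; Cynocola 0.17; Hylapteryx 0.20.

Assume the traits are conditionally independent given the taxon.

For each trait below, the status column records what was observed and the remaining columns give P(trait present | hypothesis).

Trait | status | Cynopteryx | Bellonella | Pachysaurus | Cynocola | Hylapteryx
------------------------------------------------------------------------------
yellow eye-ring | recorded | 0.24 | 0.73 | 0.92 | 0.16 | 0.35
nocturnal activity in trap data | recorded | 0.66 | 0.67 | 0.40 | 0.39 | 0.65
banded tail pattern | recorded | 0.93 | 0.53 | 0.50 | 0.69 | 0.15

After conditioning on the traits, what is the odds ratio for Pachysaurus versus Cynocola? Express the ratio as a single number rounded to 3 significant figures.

7.54

Unnormalized posterior weight (prior times the trait likelihoods) for each of the two hypotheses:
  Pachysaurus: 0.30 × 0.92 × 0.40 × 0.50 = 0.0552
  Cynocola: 0.17 × 0.16 × 0.39 × 0.69 = 0.0073195
Posterior odds = 0.0552 / 0.0073195 ≈ 7.54.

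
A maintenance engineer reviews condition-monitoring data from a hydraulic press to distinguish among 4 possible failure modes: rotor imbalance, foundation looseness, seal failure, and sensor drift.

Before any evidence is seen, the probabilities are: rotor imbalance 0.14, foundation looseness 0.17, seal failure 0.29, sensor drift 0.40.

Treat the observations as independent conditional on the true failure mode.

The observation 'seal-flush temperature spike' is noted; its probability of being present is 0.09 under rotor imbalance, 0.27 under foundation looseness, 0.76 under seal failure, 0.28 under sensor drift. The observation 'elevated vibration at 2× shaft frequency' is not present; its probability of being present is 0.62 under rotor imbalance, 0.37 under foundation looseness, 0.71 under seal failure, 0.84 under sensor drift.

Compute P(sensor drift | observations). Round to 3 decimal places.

For each hypothesis, the unnormalized posterior weight is prior × product of the observation likelihoods (using 1 − P(present | H) for each absent observation):
  rotor imbalance: 0.14 × 0.09 × (1 − 0.62) = 0.004788
  foundation looseness: 0.17 × 0.27 × (1 − 0.37) = 0.028917
  seal failure: 0.29 × 0.76 × (1 − 0.71) = 0.063916
  sensor drift: 0.40 × 0.28 × (1 − 0.84) = 0.01792
Normalizing constant Z = 0.004788 + 0.028917 + 0.063916 + 0.01792 = 0.11554.
P(sensor drift | evidence) = 0.01792 / 0.11554 ≈ 0.155.

0.155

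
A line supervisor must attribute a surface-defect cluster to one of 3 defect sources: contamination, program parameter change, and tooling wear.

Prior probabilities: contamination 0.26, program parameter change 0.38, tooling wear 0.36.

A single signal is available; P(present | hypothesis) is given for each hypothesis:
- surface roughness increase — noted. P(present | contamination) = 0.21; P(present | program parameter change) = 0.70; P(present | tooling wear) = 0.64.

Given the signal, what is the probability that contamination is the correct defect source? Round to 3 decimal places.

By Bayes' rule, the unnormalized weight for each hypothesis is prior × likelihood:
  contamination: 0.26 × 0.21 = 0.0546
  program parameter change: 0.38 × 0.70 = 0.266
  tooling wear: 0.36 × 0.64 = 0.2304
The unnormalized weights sum to 0.551.
P(contamination | evidence) = 0.0546 / 0.551 ≈ 0.099.

0.099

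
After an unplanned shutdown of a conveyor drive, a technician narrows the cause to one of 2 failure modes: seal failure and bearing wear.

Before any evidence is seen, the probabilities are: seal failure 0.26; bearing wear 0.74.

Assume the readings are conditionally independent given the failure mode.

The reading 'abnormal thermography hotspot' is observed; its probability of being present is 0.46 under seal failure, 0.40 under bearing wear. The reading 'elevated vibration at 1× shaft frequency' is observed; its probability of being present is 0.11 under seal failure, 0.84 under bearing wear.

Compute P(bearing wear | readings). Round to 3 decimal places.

0.950

For each hypothesis, the unnormalized posterior weight is prior × product of the reading likelihoods:
  seal failure: 0.26 × 0.46 × 0.11 = 0.013156
  bearing wear: 0.74 × 0.40 × 0.84 = 0.24864
Normalizing constant Z = 0.013156 + 0.24864 = 0.2618.
P(bearing wear | evidence) = 0.24864 / 0.2618 ≈ 0.950.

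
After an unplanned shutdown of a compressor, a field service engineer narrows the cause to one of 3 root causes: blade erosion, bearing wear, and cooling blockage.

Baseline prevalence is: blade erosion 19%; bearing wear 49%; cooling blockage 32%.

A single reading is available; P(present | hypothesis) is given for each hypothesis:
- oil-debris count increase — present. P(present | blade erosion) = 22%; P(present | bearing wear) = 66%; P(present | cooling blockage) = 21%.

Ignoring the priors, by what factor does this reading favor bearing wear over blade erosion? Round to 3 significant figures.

3.00

Likelihood of this reading under each hypothesis:
  bearing wear: 0.66
  blade erosion: 0.22
Bayes factor = 0.66 / 0.22 ≈ 3.00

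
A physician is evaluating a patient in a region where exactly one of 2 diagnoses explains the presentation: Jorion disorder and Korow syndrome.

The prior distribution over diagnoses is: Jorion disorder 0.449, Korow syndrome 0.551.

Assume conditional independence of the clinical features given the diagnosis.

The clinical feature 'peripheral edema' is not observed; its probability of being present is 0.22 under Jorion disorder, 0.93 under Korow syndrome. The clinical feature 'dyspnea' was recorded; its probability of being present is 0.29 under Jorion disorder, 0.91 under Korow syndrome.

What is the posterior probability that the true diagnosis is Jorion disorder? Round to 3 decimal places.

Multiply each prior by the joint likelihood of the clinical feature pattern (using 1 − P(present | H) for each absent clinical feature):
  Jorion disorder: 0.449 × (1 − 0.22) × 0.29 = 0.10156
  Korow syndrome: 0.551 × (1 − 0.93) × 0.91 = 0.035099
The unnormalized weights sum to 0.13666.
P(Jorion disorder | evidence) = 0.10156 / 0.13666 ≈ 0.743.

0.743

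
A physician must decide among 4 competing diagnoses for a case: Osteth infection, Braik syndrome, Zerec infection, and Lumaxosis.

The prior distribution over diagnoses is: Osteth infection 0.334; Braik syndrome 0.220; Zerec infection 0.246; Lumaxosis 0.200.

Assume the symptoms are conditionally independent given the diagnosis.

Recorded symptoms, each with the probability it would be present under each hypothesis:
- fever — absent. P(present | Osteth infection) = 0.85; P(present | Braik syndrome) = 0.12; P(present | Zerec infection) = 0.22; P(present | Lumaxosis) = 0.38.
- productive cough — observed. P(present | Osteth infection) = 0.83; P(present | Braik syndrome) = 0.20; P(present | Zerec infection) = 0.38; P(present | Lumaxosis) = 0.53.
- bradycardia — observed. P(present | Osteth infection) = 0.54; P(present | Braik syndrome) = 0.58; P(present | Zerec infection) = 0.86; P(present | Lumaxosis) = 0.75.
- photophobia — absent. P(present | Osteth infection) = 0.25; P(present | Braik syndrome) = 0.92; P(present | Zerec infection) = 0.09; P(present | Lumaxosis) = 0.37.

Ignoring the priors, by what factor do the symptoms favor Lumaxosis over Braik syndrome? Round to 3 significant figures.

19.0

Joint likelihood of the symptom pattern under each hypothesis (using 1 − P(present | H) for each absent symptom):
  Lumaxosis: (1 − 0.38) × 0.53 × 0.75 × (1 − 0.37) = 0.15526
  Braik syndrome: (1 − 0.12) × 0.20 × 0.58 × (1 − 0.92) = 0.0081664
Bayes factor = 0.15526 / 0.0081664 ≈ 19.0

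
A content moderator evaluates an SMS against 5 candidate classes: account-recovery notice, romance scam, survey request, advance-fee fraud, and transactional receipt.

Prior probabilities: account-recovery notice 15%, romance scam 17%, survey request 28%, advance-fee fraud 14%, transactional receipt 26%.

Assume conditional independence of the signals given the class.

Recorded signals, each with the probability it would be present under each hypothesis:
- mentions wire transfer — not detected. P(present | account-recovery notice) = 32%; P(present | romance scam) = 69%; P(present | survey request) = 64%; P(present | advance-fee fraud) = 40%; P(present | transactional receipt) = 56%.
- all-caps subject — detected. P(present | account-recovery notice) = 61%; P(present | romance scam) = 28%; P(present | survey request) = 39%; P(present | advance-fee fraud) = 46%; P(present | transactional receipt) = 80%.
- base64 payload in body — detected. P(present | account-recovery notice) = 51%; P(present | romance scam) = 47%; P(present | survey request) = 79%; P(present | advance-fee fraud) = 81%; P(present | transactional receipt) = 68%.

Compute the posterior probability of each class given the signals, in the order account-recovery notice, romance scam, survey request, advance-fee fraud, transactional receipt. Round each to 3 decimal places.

0.194, 0.042, 0.190, 0.192, 0.381

For each hypothesis, the unnormalized posterior weight is prior × product of the signal likelihoods (using 1 − P(present | H) for each absent signal):
  account-recovery notice: 0.15 × (1 − 0.32) × 0.61 × 0.51 = 0.031732
  romance scam: 0.17 × (1 − 0.69) × 0.28 × 0.47 = 0.0069353
  survey request: 0.28 × (1 − 0.64) × 0.39 × 0.79 = 0.031056
  advance-fee fraud: 0.14 × (1 − 0.40) × 0.46 × 0.81 = 0.031298
  transactional receipt: 0.26 × (1 − 0.56) × 0.80 × 0.68 = 0.062234
Marginal likelihood of the evidence = 0.16326.
P(account-recovery notice | evidence) = 0.031732 / 0.16326 ≈ 0.194
P(romance scam | evidence) = 0.0069353 / 0.16326 ≈ 0.042
P(survey request | evidence) = 0.031056 / 0.16326 ≈ 0.190
P(advance-fee fraud | evidence) = 0.031298 / 0.16326 ≈ 0.192
P(transactional receipt | evidence) = 0.062234 / 0.16326 ≈ 0.381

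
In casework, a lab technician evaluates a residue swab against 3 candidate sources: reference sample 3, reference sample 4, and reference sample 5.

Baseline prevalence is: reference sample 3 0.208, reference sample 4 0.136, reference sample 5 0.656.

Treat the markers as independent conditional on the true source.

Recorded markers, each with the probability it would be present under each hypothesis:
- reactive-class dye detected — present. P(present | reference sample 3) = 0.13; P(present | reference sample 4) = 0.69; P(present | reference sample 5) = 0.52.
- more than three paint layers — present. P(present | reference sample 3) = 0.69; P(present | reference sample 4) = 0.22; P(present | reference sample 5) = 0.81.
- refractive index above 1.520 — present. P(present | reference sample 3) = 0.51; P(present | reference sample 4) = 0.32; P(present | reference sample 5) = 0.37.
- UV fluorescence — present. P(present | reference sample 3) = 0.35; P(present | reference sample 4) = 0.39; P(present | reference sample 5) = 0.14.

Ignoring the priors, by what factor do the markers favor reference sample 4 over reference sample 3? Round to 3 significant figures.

1.18

Take the product of per-marker likelihoods under each hypothesis, then divide.
  reference sample 4: 0.69 × 0.22 × 0.32 × 0.39 = 0.018945
  reference sample 3: 0.13 × 0.69 × 0.51 × 0.35 = 0.016011
Bayes factor = 0.018945 / 0.016011 ≈ 1.18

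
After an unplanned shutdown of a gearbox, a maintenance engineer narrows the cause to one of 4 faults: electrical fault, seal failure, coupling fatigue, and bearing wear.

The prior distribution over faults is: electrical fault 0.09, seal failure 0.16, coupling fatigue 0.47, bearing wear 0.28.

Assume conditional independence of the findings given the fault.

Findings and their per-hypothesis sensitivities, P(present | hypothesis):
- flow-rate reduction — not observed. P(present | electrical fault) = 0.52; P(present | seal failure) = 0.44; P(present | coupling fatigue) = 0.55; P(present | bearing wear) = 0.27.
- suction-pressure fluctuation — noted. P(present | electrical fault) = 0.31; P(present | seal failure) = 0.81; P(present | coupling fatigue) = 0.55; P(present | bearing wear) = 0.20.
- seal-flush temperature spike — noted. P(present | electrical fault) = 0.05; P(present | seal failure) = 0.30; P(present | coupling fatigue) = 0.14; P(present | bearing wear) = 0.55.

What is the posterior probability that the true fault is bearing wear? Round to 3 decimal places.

0.367

For each hypothesis, the unnormalized posterior weight is prior × product of the finding likelihoods (using 1 − P(present | H) for each absent finding):
  electrical fault: 0.09 × (1 − 0.52) × 0.31 × 0.05 = 0.0006696
  seal failure: 0.16 × (1 − 0.44) × 0.81 × 0.30 = 0.021773
  coupling fatigue: 0.47 × (1 − 0.55) × 0.55 × 0.14 = 0.016285
  bearing wear: 0.28 × (1 − 0.27) × 0.20 × 0.55 = 0.022484
Normalizing constant Z = 0.0006696 + 0.021773 + 0.016285 + 0.022484 = 0.061212.
P(bearing wear | evidence) = 0.022484 / 0.061212 ≈ 0.367.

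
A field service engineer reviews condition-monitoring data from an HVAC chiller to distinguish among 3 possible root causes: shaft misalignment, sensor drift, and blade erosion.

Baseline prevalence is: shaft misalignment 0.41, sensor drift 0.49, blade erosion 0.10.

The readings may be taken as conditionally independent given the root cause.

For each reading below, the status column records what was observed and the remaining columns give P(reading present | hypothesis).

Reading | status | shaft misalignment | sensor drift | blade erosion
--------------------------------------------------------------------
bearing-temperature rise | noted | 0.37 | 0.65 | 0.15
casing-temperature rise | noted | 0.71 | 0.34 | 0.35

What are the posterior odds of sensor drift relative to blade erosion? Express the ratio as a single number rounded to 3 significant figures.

20.6

The normalizing constant cancels in an odds ratio, so compute prior × likelihood for the two hypotheses only:
  sensor drift: 0.49 × 0.65 × 0.34 = 0.10829
  blade erosion: 0.10 × 0.15 × 0.35 = 0.00525
Odds(sensor drift : blade erosion) = 0.10829 / 0.00525 ≈ 20.6.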